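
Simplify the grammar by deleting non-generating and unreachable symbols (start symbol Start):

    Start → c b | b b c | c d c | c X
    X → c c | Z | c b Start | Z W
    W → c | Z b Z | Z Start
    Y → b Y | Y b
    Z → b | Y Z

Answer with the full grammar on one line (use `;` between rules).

Start → c b | b b c | c d c | c X; X → c c | Z | c b Start | Z W; W → c | Z b Z | Z Start; Z → b

Generating nonterminals: {Start, W, X, Z}.
Reachable from Start after that: {Start, W, X, Z}.
Removed useless symbols: {Y} and every production mentioning them.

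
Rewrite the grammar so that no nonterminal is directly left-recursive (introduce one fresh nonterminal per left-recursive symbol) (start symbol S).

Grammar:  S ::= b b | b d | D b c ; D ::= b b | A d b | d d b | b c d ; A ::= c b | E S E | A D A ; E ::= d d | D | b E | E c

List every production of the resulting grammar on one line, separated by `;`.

S ::= b b | b d | D b c; D ::= b b | A d b | d d b | b c d; A ::= c b A' | E S E A'; E ::= d d E' | D E' | b E E'; A' ::= D A A' | ε; E' ::= c E' | ε

Directly left-recursive nonterminals: A, E.
For A: α = {D A}, β = {c b, E S E}. Rewrite as A → β A' and A' → α A' | ε.
For E: α = {c}, β = {d d, D, b E}. Rewrite as E → β E' and E' → α E' | ε.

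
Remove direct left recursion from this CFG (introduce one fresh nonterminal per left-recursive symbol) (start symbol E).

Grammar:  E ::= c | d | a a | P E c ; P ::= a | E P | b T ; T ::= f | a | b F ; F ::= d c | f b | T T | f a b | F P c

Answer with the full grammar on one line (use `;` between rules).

Directly left-recursive nonterminal: F.
For F: α = {P c}, β = {d c, f b, T T, f a b}. Rewrite as F → β F' and F' → α F' | ε.

E ::= c | d | a a | P E c; P ::= a | E P | b T; T ::= f | a | b F; F ::= d c F' | f b F' | T T F' | f a b F'; F' ::= P c F' | ε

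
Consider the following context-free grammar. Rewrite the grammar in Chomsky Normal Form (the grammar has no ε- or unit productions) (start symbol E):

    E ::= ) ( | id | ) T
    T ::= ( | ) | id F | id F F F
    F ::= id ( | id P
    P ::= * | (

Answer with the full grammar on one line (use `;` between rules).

Introduce a nonterminal for each terminal appearing in a rule of length ≥ 2: X1 → ), X2 → (, X3 → id.
Binarize each right-hand side of length ≥ 3 by chaining fresh nonterminals (Y1, Y2, …): affected rules were T → X3 F F F.

E ::= X1 X2 | id | X1 T; T ::= ( | ) | X3 F | X3 Y1; F ::= X3 X2 | X3 P; P ::= * | (; X1 ::= ); X2 ::= (; X3 ::= id; Y1 ::= F Y2; Y2 ::= F F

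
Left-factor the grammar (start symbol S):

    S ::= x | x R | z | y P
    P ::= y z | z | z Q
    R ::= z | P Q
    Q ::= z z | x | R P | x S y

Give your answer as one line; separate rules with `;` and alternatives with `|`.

S ::= z | y P | x S'; P ::= y z | z P'; R ::= z | P Q; Q ::= z z | R P | x Q'; S' ::= ε | R; P' ::= ε | Q; Q' ::= ε | S y

S has alternatives sharing prefix 'x': factor to S → x S' with S' → ε | R.
P has alternatives sharing prefix 'z': factor to P → z P' with P' → ε | Q.
Q has alternatives sharing prefix 'x': factor to Q → x Q' with Q' → ε | S y.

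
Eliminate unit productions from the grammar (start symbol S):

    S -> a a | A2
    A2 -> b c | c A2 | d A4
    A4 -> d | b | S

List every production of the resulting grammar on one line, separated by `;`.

S -> b c | c A2 | d A4 | a a; A2 -> b c | c A2 | d A4; A4 -> d | b | b c | c A2 | d A4 | a a

Unit pairs: A4 ⇒* {A2, S}; S ⇒* {A2}.
For every A with A ⇒* B via unit rules, add B's non-unit alternatives to A; then delete every rule of the form X → Y.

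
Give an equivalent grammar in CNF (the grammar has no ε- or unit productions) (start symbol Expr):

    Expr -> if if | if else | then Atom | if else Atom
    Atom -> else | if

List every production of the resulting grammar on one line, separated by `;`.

Expr -> X1 X1 | X1 X2 | X3 Atom | X1 Y1; Atom -> else | if; X1 -> if; X2 -> else; X3 -> then; Y1 -> X2 Atom

Introduce a nonterminal for each terminal appearing in a rule of length ≥ 2: X1 → if, X2 → else, X3 → then.
Binarize each right-hand side of length ≥ 3 by chaining fresh nonterminals (Y1, Y2, …): affected rules were Expr → X1 X2 Atom.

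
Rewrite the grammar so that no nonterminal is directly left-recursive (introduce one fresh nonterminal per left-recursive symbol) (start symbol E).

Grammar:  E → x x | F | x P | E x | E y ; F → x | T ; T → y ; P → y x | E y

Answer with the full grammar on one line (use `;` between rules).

E is directly left-recursive.
For E: α = {x, y}, β = {x x, F, x P}. Rewrite as E → β E' and E' → α E' | ε.

E → x x E' | F E' | x P E'; F → x | T; T → y; P → y x | E y; E' → x E' | y E' | ε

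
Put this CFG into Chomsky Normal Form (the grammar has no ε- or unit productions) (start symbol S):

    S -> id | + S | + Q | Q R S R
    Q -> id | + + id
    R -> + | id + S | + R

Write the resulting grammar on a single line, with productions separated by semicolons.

Introduce a nonterminal for each terminal appearing in a rule of length ≥ 2: X1 → +, X2 → id.
Binarize each right-hand side of length ≥ 3 by chaining fresh nonterminals (Y1, Y2, …): affected rules were S → Q R S R; Q → X1 X1 X2; R → X2 X1 S.

S -> id | X1 S | X1 Q | Q Y1; Q -> id | X1 Y3; R -> + | X2 Y4 | X1 R; X1 -> +; X2 -> id; Y1 -> R Y2; Y2 -> S R; Y3 -> X1 X2; Y4 -> X1 S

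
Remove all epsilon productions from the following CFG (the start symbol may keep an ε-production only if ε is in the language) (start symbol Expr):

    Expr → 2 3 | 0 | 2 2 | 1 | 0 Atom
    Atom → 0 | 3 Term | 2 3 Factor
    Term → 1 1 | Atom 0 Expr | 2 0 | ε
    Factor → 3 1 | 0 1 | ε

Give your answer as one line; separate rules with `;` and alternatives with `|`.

Nullable set = {Factor, Term}.
ε ∉ L(G), so no ε-production is kept.
Add the nullable-subset variants: Atom → 3 Term gives 3 Term | 3. Atom → 2 3 Factor gives 2 3 Factor | 2 3.

Expr → 2 3 | 0 | 2 2 | 1 | 0 Atom; Atom → 0 | 3 Term | 3 | 2 3 Factor | 2 3; Term → 1 1 | Atom 0 Expr | 2 0; Factor → 3 1 | 0 1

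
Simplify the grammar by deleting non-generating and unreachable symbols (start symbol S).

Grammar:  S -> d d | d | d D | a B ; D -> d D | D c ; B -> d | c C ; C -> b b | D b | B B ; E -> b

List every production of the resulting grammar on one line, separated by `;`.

S -> d d | d | a B; B -> d | c C; C -> b b | B B

Generating nonterminals: {B, C, E, S}.
Reachable from S after that: {B, C, S}.
Removed useless symbols: {D, E} and every production mentioning them.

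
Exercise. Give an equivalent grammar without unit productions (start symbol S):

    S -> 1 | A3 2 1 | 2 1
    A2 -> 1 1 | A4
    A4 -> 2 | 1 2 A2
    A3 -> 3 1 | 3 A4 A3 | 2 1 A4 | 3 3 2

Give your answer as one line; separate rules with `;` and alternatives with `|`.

S -> 1 | A3 2 1 | 2 1; A2 -> 2 | 1 2 A2 | 1 1; A4 -> 2 | 1 2 A2; A3 -> 3 1 | 3 A4 A3 | 2 1 A4 | 3 3 2

Unit pairs: A2 ⇒* {A4}.
Replace each nonterminal's rules with the union of the non-unit rules of every nonterminal it unit-derives.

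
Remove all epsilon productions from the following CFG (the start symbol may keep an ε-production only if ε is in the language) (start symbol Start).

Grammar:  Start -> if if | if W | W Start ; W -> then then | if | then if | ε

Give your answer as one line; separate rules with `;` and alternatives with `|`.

Nullable set = {W}.
ε ∉ L(G), so no ε-production is kept.
Add the nullable-subset variants: Start → if W gives if W | if.

Start -> if if | if W | if | W Start; W -> then then | if | then if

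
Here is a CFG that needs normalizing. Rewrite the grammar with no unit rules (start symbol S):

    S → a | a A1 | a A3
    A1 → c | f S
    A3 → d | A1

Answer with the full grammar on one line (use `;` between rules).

S → a | a A1 | a A3; A1 → c | f S; A3 → c | f S | d

Unit pairs: A3 ⇒* {A1}.
For every A with A ⇒* B via unit rules, add B's non-unit alternatives to A; then delete every rule of the form X → Y.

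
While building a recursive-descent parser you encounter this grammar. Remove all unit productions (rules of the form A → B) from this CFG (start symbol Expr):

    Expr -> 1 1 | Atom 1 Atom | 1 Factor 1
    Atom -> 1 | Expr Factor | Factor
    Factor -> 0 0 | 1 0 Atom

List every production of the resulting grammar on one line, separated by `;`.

Unit pairs: Atom ⇒* {Factor}.
For every A with A ⇒* B via unit rules, add B's non-unit alternatives to A; then delete every rule of the form X → Y.

Expr -> 1 1 | Atom 1 Atom | 1 Factor 1; Atom -> 1 | Expr Factor | 0 0 | 1 0 Atom; Factor -> 0 0 | 1 0 Atom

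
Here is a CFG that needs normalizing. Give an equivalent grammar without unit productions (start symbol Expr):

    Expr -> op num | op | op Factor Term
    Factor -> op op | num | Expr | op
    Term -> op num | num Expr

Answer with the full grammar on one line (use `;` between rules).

Expr -> op num | op | op Factor Term; Factor -> op op | num | op | op num | op Factor Term; Term -> op num | num Expr

Unit pairs: Factor ⇒* {Expr}.
For every A with A ⇒* B via unit rules, add B's non-unit alternatives to A; then delete every rule of the form X → Y.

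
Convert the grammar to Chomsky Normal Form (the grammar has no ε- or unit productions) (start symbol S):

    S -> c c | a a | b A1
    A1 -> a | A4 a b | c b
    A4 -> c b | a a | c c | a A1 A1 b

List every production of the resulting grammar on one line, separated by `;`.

S -> X1 X1 | X2 X2 | X3 A1; A1 -> a | A4 Y1 | X1 X3; A4 -> X1 X3 | X2 X2 | X1 X1 | X2 Y2; X1 -> c; X2 -> a; X3 -> b; Y1 -> X2 X3; Y2 -> A1 Y3; Y3 -> A1 X3

Introduce a nonterminal for each terminal appearing in a rule of length ≥ 2: X1 → c, X2 → a, X3 → b.
Binarize each right-hand side of length ≥ 3 by chaining fresh nonterminals (Y1, Y2, …): affected rules were A1 → A4 X2 X3; A4 → X2 A1 A1 X3.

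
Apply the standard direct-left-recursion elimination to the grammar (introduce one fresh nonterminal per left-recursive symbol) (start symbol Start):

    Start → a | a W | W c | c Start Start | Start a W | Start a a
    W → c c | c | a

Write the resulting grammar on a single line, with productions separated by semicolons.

Left recursion appears on Start.
For Start: α = {a W, a a}, β = {a, a W, W c, c Start Start}. Rewrite as Start → β Start1 and Start1 → α Start1 | ε.

Start → a Start1 | a W Start1 | W c Start1 | c Start Start Start1; W → c c | c | a; Start1 → a W Start1 | a a Start1 | eps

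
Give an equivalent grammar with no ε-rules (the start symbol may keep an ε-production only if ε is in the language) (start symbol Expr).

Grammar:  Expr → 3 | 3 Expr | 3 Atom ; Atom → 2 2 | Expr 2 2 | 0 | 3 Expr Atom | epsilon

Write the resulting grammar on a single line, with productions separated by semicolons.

Expr → 3 | 3 Expr | 3 Atom; Atom → 2 2 | Expr 2 2 | 0 | 3 Expr Atom | 3 Expr

Nullable nonterminals: {Atom}.
ε ∉ L(G), so no ε-production is kept.
For each production, add variants omitting each subset of nullable occurrences: Atom → 3 Expr Atom gives 3 Expr Atom | 3 Expr.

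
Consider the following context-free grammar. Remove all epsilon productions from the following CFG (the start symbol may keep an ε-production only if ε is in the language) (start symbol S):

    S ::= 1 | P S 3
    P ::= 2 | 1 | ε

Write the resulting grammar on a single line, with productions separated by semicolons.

Nullable set = {P}.
ε ∉ L(G), so no ε-production is kept.
For each production, add variants omitting each subset of nullable occurrences: S → P S 3 gives P S 3 | S 3.

S ::= 1 | P S 3 | S 3; P ::= 2 | 1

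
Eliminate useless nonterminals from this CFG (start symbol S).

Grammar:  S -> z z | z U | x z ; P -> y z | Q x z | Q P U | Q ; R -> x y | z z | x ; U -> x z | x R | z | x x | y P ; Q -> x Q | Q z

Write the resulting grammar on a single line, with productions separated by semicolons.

Generating nonterminals: {P, R, S, U}.
Reachable from S after that: {P, R, S, U}.
Removed useless symbols: {Q} and every production mentioning them.

S -> z z | z U | x z; P -> y z; R -> x y | z z | x; U -> x z | x R | z | x x | y P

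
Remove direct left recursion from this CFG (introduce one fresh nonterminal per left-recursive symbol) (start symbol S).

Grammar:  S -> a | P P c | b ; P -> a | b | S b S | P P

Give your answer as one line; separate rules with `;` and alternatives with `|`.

S -> a | P P c | b; P -> a P' | b P' | S b S P'; P' -> P P' | ε

Left recursion appears on P.
For P: α = {P}, β = {a, b, S b S}. Rewrite as P → β P' and P' → α P' | ε.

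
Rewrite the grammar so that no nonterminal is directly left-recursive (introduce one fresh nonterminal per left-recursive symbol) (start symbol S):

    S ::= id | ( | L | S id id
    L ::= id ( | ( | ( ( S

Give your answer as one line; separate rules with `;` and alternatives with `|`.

Directly left-recursive nonterminal: S.
For S: α = {id id}, β = {id, (, L}. Rewrite as S → β S' and S' → α S' | ε.

S ::= id S' | ( S' | L S'; L ::= id ( | ( | ( ( S; S' ::= id id S' | ε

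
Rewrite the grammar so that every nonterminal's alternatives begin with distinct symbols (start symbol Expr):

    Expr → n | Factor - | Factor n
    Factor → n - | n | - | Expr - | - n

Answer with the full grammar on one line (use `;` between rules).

Expr → n | Factor Expr1; Factor → Expr - | n Factor1 | - Factor2; Expr1 → - | n; Factor1 → - | eps; Factor2 → eps | n

Expr has alternatives sharing prefix 'Factor': factor to Expr → Factor Expr1 with Expr1 → - | n.
Factor has alternatives sharing prefix 'n': factor to Factor → n Factor1 with Factor1 → - | ε.
Factor has alternatives sharing prefix '-': factor to Factor → - Factor2 with Factor2 → ε | n.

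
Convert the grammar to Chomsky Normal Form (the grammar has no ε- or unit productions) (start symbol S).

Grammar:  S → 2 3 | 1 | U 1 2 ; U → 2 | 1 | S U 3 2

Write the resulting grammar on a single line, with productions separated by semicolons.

Introduce a nonterminal for each terminal appearing in a rule of length ≥ 2: X1 → 2, X2 → 3, X3 → 1.
Binarize each right-hand side of length ≥ 3 by chaining fresh nonterminals (Y1, Y2, …): affected rules were S → U X3 X1; U → S U X2 X1.

S → X1 X2 | 1 | U Y1; U → 2 | 1 | S Y2; X1 → 2; X2 → 3; X3 → 1; Y1 → X3 X1; Y2 → U Y3; Y3 → X2 X1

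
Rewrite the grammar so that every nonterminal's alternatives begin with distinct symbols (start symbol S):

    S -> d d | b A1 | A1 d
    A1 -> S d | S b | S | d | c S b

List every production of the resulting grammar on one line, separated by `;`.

A1 has alternatives sharing prefix 'S': factor to A1 → S A1' with A1' → d | b | ε.

S -> d d | b A1 | A1 d; A1 -> d | c S b | S A1'; A1' -> d | b | ε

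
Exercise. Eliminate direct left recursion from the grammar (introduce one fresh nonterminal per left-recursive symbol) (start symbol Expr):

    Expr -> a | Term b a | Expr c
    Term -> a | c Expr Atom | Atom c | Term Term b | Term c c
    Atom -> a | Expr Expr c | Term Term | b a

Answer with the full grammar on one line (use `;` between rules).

Directly left-recursive nonterminals: Expr, Term.
For Expr: α = {c}, β = {a, Term b a}. Rewrite as Expr → β Expr1 and Expr1 → α Expr1 | ε.
For Term: α = {Term b, c c}, β = {a, c Expr Atom, Atom c}. Rewrite as Term → β Term1 and Term1 → α Term1 | ε.

Expr -> a Expr1 | Term b a Expr1; Term -> a Term1 | c Expr Atom Term1 | Atom c Term1; Atom -> a | Expr Expr c | Term Term | b a; Expr1 -> c Expr1 | eps; Term1 -> Term b Term1 | c c Term1 | eps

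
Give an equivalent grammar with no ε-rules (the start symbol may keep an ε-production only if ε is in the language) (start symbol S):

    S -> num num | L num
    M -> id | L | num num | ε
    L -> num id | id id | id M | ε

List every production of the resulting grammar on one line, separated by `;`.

Nullable nonterminals: {L, M}.
ε ∉ L(G), so no ε-production is kept.
For each production, add variants omitting each subset of nullable occurrences: S → L num gives L num | num. L → id M gives id M | id.

S -> num num | L num | num; M -> id | L | num num; L -> num id | id id | id M | id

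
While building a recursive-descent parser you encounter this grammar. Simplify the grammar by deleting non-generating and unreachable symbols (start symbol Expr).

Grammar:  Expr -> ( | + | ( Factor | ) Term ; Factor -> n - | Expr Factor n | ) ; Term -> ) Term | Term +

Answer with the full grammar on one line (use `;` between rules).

Generating nonterminals: {Expr, Factor}.
Reachable from Expr after that: {Expr, Factor}.
Removed useless symbols: {Term} and every production mentioning them.

Expr -> ( | + | ( Factor; Factor -> n - | Expr Factor n | )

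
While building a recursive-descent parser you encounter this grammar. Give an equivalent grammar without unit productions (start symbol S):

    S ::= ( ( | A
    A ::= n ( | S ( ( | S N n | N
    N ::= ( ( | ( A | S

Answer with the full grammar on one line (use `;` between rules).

S ::= ( ( | ( A | n ( | S ( ( | S N n; A ::= ( ( | ( A | n ( | S ( ( | S N n; N ::= ( ( | ( A | n ( | S ( ( | S N n

Unit pairs: A ⇒* {N, S}; N ⇒* {A, S}; S ⇒* {A, N}.
For each unit pair (A, B), copy every non-unit production of B to A, then drop all unit productions.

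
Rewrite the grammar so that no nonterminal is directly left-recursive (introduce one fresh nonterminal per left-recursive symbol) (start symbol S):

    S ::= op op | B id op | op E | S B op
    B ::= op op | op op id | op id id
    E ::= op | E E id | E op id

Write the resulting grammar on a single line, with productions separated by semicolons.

Directly left-recursive nonterminals: S, E.
For S: α = {B op}, β = {op op, B id op, op E}. Rewrite as S → β S' and S' → α S' | ε.
For E: α = {E id, op id}, β = {op}. Rewrite as E → β E' and E' → α E' | ε.

S ::= op op S' | B id op S' | op E S'; B ::= op op | op op id | op id id; E ::= op E'; S' ::= B op S' | eps; E' ::= E id E' | op id E' | eps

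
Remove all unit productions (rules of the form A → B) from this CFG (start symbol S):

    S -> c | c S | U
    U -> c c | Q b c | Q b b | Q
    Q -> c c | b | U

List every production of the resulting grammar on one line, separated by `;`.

S -> c c | Q b c | Q b b | c | c S | b; U -> c c | Q b c | Q b b | b; Q -> c c | Q b c | Q b b | b

Unit pairs: Q ⇒* {U}; S ⇒* {Q, U}; U ⇒* {Q}.
For every A with A ⇒* B via unit rules, add B's non-unit alternatives to A; then delete every rule of the form X → Y.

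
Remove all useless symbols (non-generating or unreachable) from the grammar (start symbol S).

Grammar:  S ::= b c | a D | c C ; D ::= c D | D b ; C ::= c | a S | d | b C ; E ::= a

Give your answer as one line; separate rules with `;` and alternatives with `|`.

Generating nonterminals: {C, E, S}.
Reachable from S after that: {C, S}.
Removed useless symbols: {D, E} and every production mentioning them.

S ::= b c | c C; C ::= c | a S | d | b C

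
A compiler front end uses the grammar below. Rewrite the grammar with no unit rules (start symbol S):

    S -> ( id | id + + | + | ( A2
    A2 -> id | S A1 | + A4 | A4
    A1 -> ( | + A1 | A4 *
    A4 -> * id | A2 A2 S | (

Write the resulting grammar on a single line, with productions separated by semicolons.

Unit pairs: A2 ⇒* {A4}.
For every A with A ⇒* B via unit rules, add B's non-unit alternatives to A; then delete every rule of the form X → Y.

S -> ( id | id + + | + | ( A2; A2 -> * id | A2 A2 S | ( | id | S A1 | + A4; A1 -> ( | + A1 | A4 *; A4 -> * id | A2 A2 S | (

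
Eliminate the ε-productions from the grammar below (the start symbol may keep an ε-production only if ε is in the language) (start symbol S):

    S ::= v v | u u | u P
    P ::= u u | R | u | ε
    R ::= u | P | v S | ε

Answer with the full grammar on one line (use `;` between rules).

Nullable nonterminals: {P, R}.
ε ∉ L(G), so no ε-production is kept.
Expand every rule over subsets of its nullable positions: S → u P gives u P | u.

S ::= v v | u u | u P | u; P ::= u u | R | u; R ::= u | P | v S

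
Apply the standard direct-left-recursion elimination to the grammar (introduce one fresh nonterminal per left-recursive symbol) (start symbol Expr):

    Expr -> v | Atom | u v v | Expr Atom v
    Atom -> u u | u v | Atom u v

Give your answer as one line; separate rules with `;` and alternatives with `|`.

Directly left-recursive nonterminals: Expr, Atom.
For Expr: α = {Atom v}, β = {v, Atom, u v v}. Rewrite as Expr → β Expr1 and Expr1 → α Expr1 | ε.
For Atom: α = {u v}, β = {u u, u v}. Rewrite as Atom → β Atom1 and Atom1 → α Atom1 | ε.

Expr -> v Expr1 | Atom Expr1 | u v v Expr1; Atom -> u u Atom1 | u v Atom1; Expr1 -> Atom v Expr1 | eps; Atom1 -> u v Atom1 | eps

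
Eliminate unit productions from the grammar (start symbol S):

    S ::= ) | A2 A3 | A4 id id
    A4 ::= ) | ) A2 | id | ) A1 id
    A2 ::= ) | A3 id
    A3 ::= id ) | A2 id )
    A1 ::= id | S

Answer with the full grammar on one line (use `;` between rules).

Unit pairs: A1 ⇒* {S}.
Replace each nonterminal's rules with the union of the non-unit rules of every nonterminal it unit-derives.

S ::= ) | A2 A3 | A4 id id; A4 ::= ) | ) A2 | id | ) A1 id; A2 ::= ) | A3 id; A3 ::= id ) | A2 id ); A1 ::= id | ) | A2 A3 | A4 id id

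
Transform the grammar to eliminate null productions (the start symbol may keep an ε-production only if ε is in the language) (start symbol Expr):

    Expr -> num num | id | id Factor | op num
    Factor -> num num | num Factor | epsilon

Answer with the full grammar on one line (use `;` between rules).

Expr -> num num | id | id Factor | op num; Factor -> num num | num Factor | num

Nullable set = {Factor}.
ε ∉ L(G), so no ε-production is kept.
Expand every rule over subsets of its nullable positions: Factor → num Factor gives num Factor | num.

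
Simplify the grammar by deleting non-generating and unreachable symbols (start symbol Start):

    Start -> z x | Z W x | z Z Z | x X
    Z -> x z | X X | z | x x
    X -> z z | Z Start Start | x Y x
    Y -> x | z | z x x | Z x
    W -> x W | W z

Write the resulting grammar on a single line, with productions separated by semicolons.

Generating nonterminals: {Start, X, Y, Z}.
Reachable from Start after that: {Start, X, Y, Z}.
Removed useless symbols: {W} and every production mentioning them.

Start -> z x | z Z Z | x X; Z -> x z | X X | z | x x; X -> z z | Z Start Start | x Y x; Y -> x | z | z x x | Z x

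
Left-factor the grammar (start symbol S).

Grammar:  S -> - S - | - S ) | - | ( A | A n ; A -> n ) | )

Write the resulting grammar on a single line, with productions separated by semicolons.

S has alternatives sharing prefix '-': factor to S → - S' with S' → S - | S ) | ε.
S' has alternatives sharing prefix 'S': factor to S' → S S'' with S'' → - | ).

S -> ( A | A n | - S'; A -> n ) | ); S' -> ε | S S''; S'' -> - | )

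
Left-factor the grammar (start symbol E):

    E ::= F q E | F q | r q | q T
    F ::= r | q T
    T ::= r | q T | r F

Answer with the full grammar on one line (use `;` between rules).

E ::= r q | q T | F q E'; F ::= r | q T; T ::= q T | r T'; E' ::= E | eps; T' ::= eps | F

E has alternatives sharing prefix 'F q': factor to E → F q E' with E' → E | ε.
T has alternatives sharing prefix 'r': factor to T → r T' with T' → ε | F.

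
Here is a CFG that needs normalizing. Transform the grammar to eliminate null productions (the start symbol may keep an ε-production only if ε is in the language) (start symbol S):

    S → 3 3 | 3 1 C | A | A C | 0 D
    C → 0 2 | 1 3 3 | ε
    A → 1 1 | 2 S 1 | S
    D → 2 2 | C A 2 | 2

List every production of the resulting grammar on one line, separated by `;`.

The nullable symbols are {C}.
ε ∉ L(G), so no ε-production is kept.
Expand every rule over subsets of its nullable positions: S → 3 1 C gives 3 1 C | 3 1. D → C A 2 gives C A 2 | A 2.

S → 3 3 | 3 1 C | 3 1 | A | A C | 0 D; C → 0 2 | 1 3 3; A → 1 1 | 2 S 1 | S; D → 2 2 | C A 2 | A 2 | 2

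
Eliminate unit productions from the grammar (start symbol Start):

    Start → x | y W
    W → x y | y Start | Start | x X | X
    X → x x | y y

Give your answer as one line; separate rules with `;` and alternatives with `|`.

Unit pairs: W ⇒* {Start, X}.
Replace each nonterminal's rules with the union of the non-unit rules of every nonterminal it unit-derives.

Start → x | y W; W → x | y W | x x | y y | x y | y Start | x X; X → x x | y y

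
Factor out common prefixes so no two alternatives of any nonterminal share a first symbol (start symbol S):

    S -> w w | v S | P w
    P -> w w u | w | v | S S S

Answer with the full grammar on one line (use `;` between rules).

S -> w w | v S | P w; P -> v | S S S | w P'; P' -> w u | ε

P has alternatives sharing prefix 'w': factor to P → w P' with P' → w u | ε.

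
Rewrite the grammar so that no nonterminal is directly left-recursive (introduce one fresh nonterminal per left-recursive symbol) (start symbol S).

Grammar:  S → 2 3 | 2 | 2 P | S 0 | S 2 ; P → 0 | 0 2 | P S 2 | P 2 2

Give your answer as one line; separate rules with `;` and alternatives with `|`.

S → 2 3 S' | 2 S' | 2 P S'; P → 0 P' | 0 2 P'; S' → 0 S' | 2 S' | ε; P' → S 2 P' | 2 2 P' | ε

Directly left-recursive nonterminals: S, P.
For S: α = {0, 2}, β = {2 3, 2, 2 P}. Rewrite as S → β S' and S' → α S' | ε.
For P: α = {S 2, 2 2}, β = {0, 0 2}. Rewrite as P → β P' and P' → α P' | ε.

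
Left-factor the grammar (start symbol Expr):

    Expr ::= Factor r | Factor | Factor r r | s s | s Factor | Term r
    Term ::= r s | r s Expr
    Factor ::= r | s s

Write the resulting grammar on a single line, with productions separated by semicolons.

Expr ::= Term r | Factor Expr1 | s Expr2; Term ::= r s Term1; Factor ::= r | s s; Expr1 ::= ε | r Expr11; Expr2 ::= s | Factor; Term1 ::= ε | Expr; Expr11 ::= ε | r

Expr has alternatives sharing prefix 'Factor': factor to Expr → Factor Expr1 with Expr1 → r | ε | r r.
Expr has alternatives sharing prefix 's': factor to Expr → s Expr2 with Expr2 → s | Factor.
Term has alternatives sharing prefix 'r s': factor to Term → r s Term1 with Term1 → ε | Expr.
Expr1 has alternatives sharing prefix 'r': factor to Expr1 → r Expr11 with Expr11 → ε | r.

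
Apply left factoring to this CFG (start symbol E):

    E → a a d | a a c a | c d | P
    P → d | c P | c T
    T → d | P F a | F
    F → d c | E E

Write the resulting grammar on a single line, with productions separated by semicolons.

E → c d | P | a a E'; P → d | c P'; T → d | P F a | F; F → d c | E E; E' → d | c a; P' → P | T

E has alternatives sharing prefix 'a a': factor to E → a a E' with E' → d | c a.
P has alternatives sharing prefix 'c': factor to P → c P' with P' → P | T.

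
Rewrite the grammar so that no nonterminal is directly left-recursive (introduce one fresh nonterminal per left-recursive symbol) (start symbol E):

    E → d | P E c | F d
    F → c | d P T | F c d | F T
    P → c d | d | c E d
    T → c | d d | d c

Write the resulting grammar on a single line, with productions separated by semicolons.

Left recursion appears on F.
For F: α = {c d, T}, β = {c, d P T}. Rewrite as F → β F' and F' → α F' | ε.

E → d | P E c | F d; F → c F' | d P T F'; P → c d | d | c E d; T → c | d d | d c; F' → c d F' | T F' | ε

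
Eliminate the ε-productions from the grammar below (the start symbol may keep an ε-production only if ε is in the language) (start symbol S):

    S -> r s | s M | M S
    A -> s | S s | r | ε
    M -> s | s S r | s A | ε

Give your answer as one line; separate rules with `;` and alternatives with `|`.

S -> r s | s M | s | M S; A -> s | S s | r; M -> s | s S r | s A

Nullable set = {A, M}.
ε ∉ L(G), so no ε-production is kept.
Add the nullable-subset variants: S → s M gives s M | s.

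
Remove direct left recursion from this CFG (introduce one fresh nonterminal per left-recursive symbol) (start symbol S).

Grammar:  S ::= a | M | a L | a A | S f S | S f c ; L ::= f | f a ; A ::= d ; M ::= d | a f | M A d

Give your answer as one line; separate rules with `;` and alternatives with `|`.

Directly left-recursive nonterminals: S, M.
For S: α = {f S, f c}, β = {a, M, a L, a A}. Rewrite as S → β S' and S' → α S' | ε.
For M: α = {A d}, β = {d, a f}. Rewrite as M → β M' and M' → α M' | ε.

S ::= a S' | M S' | a L S' | a A S'; L ::= f | f a; A ::= d; M ::= d M' | a f M'; S' ::= f S S' | f c S' | ε; M' ::= A d M' | ε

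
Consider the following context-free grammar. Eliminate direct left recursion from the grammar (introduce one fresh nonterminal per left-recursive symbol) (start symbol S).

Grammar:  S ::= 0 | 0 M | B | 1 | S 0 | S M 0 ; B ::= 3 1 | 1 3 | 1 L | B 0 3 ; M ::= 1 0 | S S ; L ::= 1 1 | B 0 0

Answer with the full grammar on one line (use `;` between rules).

Directly left-recursive nonterminals: S, B.
For S: α = {0, M 0}, β = {0, 0 M, B, 1}. Rewrite as S → β S' and S' → α S' | ε.
For B: α = {0 3}, β = {3 1, 1 3, 1 L}. Rewrite as B → β B' and B' → α B' | ε.

S ::= 0 S' | 0 M S' | B S' | 1 S'; B ::= 3 1 B' | 1 3 B' | 1 L B'; M ::= 1 0 | S S; L ::= 1 1 | B 0 0; S' ::= 0 S' | M 0 S' | ε; B' ::= 0 3 B' | ε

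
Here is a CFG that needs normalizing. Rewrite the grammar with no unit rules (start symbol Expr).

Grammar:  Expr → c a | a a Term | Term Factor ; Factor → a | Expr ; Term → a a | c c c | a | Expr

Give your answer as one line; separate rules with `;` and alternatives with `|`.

Unit pairs: Factor ⇒* {Expr}; Term ⇒* {Expr}.
Replace each nonterminal's rules with the union of the non-unit rules of every nonterminal it unit-derives.

Expr → c a | a a Term | Term Factor; Factor → a | c a | a a Term | Term Factor; Term → a a | c c c | a | c a | a a Term | Term Factor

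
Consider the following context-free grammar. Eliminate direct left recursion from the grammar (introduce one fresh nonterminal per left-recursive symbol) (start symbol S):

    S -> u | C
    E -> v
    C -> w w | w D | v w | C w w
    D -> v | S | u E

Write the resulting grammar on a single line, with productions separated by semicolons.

S -> u | C; E -> v; C -> w w C' | w D C' | v w C'; D -> v | S | u E; C' -> w w C' | ε

Directly left-recursive nonterminal: C.
For C: α = {w w}, β = {w w, w D, v w}. Rewrite as C → β C' and C' → α C' | ε.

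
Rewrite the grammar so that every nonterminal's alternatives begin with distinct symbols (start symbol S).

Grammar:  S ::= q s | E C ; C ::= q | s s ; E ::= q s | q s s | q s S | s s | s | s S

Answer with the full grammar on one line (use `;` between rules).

E has alternatives sharing prefix 'q s': factor to E → q s E' with E' → ε | s | S.
E has alternatives sharing prefix 's': factor to E → s E'' with E'' → s | ε | S.

S ::= q s | E C; C ::= q | s s; E ::= q s E' | s E''; E' ::= eps | s | S; E'' ::= s | eps | S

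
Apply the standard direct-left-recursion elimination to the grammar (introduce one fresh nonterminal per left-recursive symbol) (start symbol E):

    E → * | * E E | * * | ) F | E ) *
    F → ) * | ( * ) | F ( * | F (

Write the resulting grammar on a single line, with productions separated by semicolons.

E, F are directly left-recursive.
For E: α = {) *}, β = {*, * E E, * *, ) F}. Rewrite as E → β E' and E' → α E' | ε.
For F: α = {( *, (}, β = {) *, ( * )}. Rewrite as F → β F' and F' → α F' | ε.

E → * E' | * E E E' | * * E' | ) F E'; F → ) * F' | ( * ) F'; E' → ) * E' | ε; F' → ( * F' | ( F' | ε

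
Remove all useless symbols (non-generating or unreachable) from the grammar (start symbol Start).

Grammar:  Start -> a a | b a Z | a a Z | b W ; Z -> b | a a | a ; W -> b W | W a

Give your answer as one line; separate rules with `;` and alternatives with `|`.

Generating nonterminals: {Start, Z}.
Reachable from Start after that: {Start, Z}.
Removed useless symbols: {W} and every production mentioning them.

Start -> a a | b a Z | a a Z; Z -> b | a a | a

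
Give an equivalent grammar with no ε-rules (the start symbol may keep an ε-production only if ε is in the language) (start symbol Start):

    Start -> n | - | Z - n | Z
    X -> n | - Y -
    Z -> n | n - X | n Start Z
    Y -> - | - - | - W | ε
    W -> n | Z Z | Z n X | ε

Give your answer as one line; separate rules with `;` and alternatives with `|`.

Start -> n | - | Z - n | Z; X -> n | - Y - | - -; Z -> n | n - X | n Start Z; Y -> - | - - | - W; W -> n | Z Z | Z n X

Nullable nonterminals: {W, Y}.
ε ∉ L(G), so no ε-production is kept.
Expand every rule over subsets of its nullable positions: X → - Y - gives - Y - | - -.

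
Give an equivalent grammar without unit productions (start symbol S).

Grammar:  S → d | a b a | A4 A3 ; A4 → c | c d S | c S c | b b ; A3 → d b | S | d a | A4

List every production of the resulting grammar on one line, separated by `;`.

Unit pairs: A3 ⇒* {A4, S}.
For every A with A ⇒* B via unit rules, add B's non-unit alternatives to A; then delete every rule of the form X → Y.

S → d | a b a | A4 A3; A4 → c | c d S | c S c | b b; A3 → c | c d S | c S c | b b | d | a b a | A4 A3 | d b | d a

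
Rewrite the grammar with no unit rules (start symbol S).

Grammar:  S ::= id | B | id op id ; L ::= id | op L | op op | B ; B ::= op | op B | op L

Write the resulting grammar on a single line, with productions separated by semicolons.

Unit pairs: L ⇒* {B}; S ⇒* {B}.
For every A with A ⇒* B via unit rules, add B's non-unit alternatives to A; then delete every rule of the form X → Y.

S ::= op | op B | op L | id | id op id; L ::= id | op L | op op | op | op B; B ::= op | op B | op L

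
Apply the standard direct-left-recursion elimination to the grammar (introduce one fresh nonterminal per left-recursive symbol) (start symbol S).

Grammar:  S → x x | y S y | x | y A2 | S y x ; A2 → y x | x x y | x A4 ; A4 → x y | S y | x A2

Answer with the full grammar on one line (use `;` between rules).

Directly left-recursive nonterminal: S.
For S: α = {y x}, β = {x x, y S y, x, y A2}. Rewrite as S → β S' and S' → α S' | ε.

S → x x S' | y S y S' | x S' | y A2 S'; A2 → y x | x x y | x A4; A4 → x y | S y | x A2; S' → y x S' | ε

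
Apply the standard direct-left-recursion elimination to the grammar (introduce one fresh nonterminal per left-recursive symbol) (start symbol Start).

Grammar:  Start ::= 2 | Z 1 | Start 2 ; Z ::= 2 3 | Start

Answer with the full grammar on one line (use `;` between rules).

Directly left-recursive nonterminal: Start.
For Start: α = {2}, β = {2, Z 1}. Rewrite as Start → β Start1 and Start1 → α Start1 | ε.

Start ::= 2 Start1 | Z 1 Start1; Z ::= 2 3 | Start; Start1 ::= 2 Start1 | ε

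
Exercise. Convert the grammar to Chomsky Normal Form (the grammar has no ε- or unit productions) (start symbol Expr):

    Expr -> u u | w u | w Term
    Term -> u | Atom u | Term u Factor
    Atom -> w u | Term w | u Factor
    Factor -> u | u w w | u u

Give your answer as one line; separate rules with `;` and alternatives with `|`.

Expr -> X1 X1 | X2 X1 | X2 Term; Term -> u | Atom X1 | Term Y1; Atom -> X2 X1 | Term X2 | X1 Factor; Factor -> u | X1 Y2 | X1 X1; X1 -> u; X2 -> w; Y1 -> X1 Factor; Y2 -> X2 X2

Introduce a nonterminal for each terminal appearing in a rule of length ≥ 2: X1 → u, X2 → w.
Binarize each right-hand side of length ≥ 3 by chaining fresh nonterminals (Y1, Y2, …): affected rules were Term → Term X1 Factor; Factor → X1 X2 X2.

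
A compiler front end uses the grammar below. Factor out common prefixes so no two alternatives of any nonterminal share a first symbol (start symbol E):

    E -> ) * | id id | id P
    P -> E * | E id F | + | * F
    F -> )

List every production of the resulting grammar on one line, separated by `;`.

E has alternatives sharing prefix 'id': factor to E → id E' with E' → id | P.
P has alternatives sharing prefix 'E': factor to P → E P' with P' → * | id F.

E -> ) * | id E'; P -> + | * F | E P'; F -> ); E' -> id | P; P' -> * | id F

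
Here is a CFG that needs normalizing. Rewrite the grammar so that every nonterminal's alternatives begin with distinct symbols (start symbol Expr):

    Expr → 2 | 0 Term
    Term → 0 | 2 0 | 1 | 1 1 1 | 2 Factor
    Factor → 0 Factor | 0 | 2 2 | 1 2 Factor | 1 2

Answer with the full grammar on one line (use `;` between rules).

Term has alternatives sharing prefix '2': factor to Term → 2 Term1 with Term1 → 0 | Factor.
Term has alternatives sharing prefix '1': factor to Term → 1 Term2 with Term2 → ε | 1 1.
Factor has alternatives sharing prefix '1 2': factor to Factor → 1 2 Factor1 with Factor1 → Factor | ε.
Factor has alternatives sharing prefix '0': factor to Factor → 0 Factor2 with Factor2 → Factor | ε.

Expr → 2 | 0 Term; Term → 0 | 2 Term1 | 1 Term2; Factor → 2 2 | 1 2 Factor1 | 0 Factor2; Term1 → 0 | Factor; Term2 → epsilon | 1 1; Factor1 → Factor | epsilon; Factor2 → Factor | epsilon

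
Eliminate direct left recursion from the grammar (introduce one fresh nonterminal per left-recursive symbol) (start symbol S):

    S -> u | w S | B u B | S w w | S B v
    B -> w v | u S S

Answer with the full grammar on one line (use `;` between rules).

S -> u S' | w S S' | B u B S'; B -> w v | u S S; S' -> w w S' | B v S' | ε

Directly left-recursive nonterminal: S.
For S: α = {w w, B v}, β = {u, w S, B u B}. Rewrite as S → β S' and S' → α S' | ε.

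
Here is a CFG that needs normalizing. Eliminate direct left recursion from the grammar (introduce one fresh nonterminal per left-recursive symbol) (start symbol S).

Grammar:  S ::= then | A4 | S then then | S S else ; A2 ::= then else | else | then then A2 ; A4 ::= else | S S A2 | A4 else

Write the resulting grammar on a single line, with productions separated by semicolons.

S ::= then S' | A4 S'; A2 ::= then else | else | then then A2; A4 ::= else A4' | S S A2 A4'; S' ::= then then S' | S else S' | ε; A4' ::= else A4' | ε

S, A4 are directly left-recursive.
For S: α = {then then, S else}, β = {then, A4}. Rewrite as S → β S' and S' → α S' | ε.
For A4: α = {else}, β = {else, S S A2}. Rewrite as A4 → β A4' and A4' → α A4' | ε.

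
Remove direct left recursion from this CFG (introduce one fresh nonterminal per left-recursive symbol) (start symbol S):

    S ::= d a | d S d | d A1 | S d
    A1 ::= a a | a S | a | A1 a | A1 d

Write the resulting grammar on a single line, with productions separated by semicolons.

S ::= d a S' | d S d S' | d A1 S'; A1 ::= a a A1' | a S A1' | a A1'; S' ::= d S' | epsilon; A1' ::= a A1' | d A1' | epsilon

Directly left-recursive nonterminals: S, A1.
For S: α = {d}, β = {d a, d S d, d A1}. Rewrite as S → β S' and S' → α S' | ε.
For A1: α = {a, d}, β = {a a, a S, a}. Rewrite as A1 → β A1' and A1' → α A1' | ε.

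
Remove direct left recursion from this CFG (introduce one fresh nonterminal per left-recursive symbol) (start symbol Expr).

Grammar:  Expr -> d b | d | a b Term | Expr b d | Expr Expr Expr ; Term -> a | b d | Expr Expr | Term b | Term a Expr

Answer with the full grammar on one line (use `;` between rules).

Expr, Term are directly left-recursive.
For Expr: α = {b d, Expr Expr}, β = {d b, d, a b Term}. Rewrite as Expr → β Expr1 and Expr1 → α Expr1 | ε.
For Term: α = {b, a Expr}, β = {a, b d, Expr Expr}. Rewrite as Term → β Term1 and Term1 → α Term1 | ε.

Expr -> d b Expr1 | d Expr1 | a b Term Expr1; Term -> a Term1 | b d Term1 | Expr Expr Term1; Expr1 -> b d Expr1 | Expr Expr Expr1 | ε; Term1 -> b Term1 | a Expr Term1 | ε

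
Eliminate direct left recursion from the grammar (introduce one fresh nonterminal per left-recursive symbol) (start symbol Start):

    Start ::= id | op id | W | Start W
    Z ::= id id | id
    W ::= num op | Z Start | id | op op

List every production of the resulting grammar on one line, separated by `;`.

Start ::= id Start1 | op id Start1 | W Start1; Z ::= id id | id; W ::= num op | Z Start | id | op op; Start1 ::= W Start1 | ε

Directly left-recursive nonterminal: Start.
For Start: α = {W}, β = {id, op id, W}. Rewrite as Start → β Start1 and Start1 → α Start1 | ε.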